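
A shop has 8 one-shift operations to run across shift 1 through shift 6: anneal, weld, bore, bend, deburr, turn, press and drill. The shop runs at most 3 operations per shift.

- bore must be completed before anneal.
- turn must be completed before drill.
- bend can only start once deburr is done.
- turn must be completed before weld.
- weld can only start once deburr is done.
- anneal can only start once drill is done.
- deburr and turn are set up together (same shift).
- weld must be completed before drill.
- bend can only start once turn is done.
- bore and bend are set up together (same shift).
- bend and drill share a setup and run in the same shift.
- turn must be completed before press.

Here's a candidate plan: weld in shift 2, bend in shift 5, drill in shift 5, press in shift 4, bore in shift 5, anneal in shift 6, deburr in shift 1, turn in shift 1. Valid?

turn must be completed before weld — holds.
turn must be completed before press — holds.
anneal can only start once drill is done — holds.
bend can only start once turn is done — holds.
bore must be completed before anneal — holds.
turn must be completed before drill — holds.
weld can only start once deburr is done — holds.
bore and bend are set up together (same shift) — holds.
bend and drill share a setup and run in the same shift — holds.
bend can only start once deburr is done — holds.
The shop runs at most 3 operations per shift — holds.
deburr and turn are set up together (same shift) — holds.
weld must be completed before drill — holds.

Valid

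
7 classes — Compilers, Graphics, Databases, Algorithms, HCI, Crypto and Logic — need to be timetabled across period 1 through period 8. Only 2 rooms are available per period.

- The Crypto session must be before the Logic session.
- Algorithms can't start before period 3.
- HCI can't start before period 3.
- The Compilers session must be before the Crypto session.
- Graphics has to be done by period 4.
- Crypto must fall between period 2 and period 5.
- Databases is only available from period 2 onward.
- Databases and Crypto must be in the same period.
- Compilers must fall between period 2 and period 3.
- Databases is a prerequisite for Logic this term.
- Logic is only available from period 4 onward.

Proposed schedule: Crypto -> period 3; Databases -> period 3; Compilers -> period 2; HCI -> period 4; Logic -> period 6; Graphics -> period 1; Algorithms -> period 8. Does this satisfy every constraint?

Logic is only available from period 4 onward — holds.
The Compilers session must be before the Crypto session — holds.
Crypto must fall between period 2 and period 5 — holds.
Databases is a prerequisite for Logic this term — holds.
Algorithms can't start before period 3 — holds.
Databases is only available from period 2 onward — holds.
The Crypto session must be before the Logic session — holds.
Databases and Crypto must be in the same period — holds.
Only 2 rooms are available per period — holds.
Compilers must fall between period 2 and period 3 — holds.
HCI can't start before period 3 — holds.
Graphics has to be done by period 4 — holds.

Yes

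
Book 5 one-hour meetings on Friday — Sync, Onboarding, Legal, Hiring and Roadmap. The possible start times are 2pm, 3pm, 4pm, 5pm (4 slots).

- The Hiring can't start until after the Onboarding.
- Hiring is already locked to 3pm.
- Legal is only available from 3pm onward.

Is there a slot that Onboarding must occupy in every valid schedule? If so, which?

Downstream work caps Onboarding at 2pm.
So Onboarding is pinned to 2pm.

2pm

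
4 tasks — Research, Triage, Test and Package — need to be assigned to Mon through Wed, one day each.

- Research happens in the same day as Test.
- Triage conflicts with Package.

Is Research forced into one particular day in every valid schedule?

Research can be Mon (e.g. Triage -> Mon; Test -> Mon; Research -> Mon; Package -> Tue) or Tue (e.g. Triage in Mon; Research in Tue; Test in Tue; Package in Tue).

No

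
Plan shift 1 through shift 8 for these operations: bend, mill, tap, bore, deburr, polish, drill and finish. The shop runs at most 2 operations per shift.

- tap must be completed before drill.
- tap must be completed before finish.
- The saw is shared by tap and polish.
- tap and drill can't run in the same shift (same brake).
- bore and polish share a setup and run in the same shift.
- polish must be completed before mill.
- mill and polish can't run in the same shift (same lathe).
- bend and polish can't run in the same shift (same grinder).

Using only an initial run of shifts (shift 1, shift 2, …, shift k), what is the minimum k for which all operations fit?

The precedence chain requires at least 2 distinct shifts.
With at most 2 per shift and 8 operations, at least 4 shifts are needed.
4 works (last occupied shift: shift 4): for example drill -> shift 3; finish -> shift 4; deburr -> shift 4; bend -> shift 1; polish -> shift 2; tap -> shift 1; mill -> shift 3; bore -> shift 2.

4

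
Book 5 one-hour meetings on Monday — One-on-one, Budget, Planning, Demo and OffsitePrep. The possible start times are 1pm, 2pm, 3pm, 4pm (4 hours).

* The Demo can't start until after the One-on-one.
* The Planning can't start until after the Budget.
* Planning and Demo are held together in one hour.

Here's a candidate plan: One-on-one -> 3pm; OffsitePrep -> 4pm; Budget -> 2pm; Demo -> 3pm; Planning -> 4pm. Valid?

No — it violates: Planning and Demo are held together in one hour

The Planning can't start until after the Budget — holds.
Planning and Demo are held together in one hour — violated.
The Demo can't start until after the One-on-one — violated.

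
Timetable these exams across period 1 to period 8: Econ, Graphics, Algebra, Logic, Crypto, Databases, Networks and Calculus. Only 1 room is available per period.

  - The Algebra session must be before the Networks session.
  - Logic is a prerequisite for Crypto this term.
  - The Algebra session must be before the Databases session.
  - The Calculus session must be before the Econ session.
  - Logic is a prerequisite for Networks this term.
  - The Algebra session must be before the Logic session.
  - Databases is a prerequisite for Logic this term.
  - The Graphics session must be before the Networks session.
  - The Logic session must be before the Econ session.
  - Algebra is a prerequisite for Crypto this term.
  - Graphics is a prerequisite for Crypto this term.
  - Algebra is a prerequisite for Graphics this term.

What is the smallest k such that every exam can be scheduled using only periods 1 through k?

The precedence chain requires at least 4 distinct periods.
With at most 1 per period and 8 exams, at least 8 periods are needed.
8 works (last occupied period: period 8): for example Crypto -> period 5; Databases -> period 2; Networks -> period 6; Logic -> period 3; Calculus -> period 7; Algebra -> period 1; Econ -> period 8; Graphics -> period 4.

8 periods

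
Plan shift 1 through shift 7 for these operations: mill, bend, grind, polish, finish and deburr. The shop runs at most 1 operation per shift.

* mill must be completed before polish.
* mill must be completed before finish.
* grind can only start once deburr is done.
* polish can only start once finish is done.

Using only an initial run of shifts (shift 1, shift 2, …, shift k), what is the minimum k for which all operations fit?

The precedence chain requires at least 3 distinct shifts.
With at most 1 per shift and 6 operations, at least 6 shifts are needed.
6 works (last occupied shift: shift 6): for example polish -> shift 3; mill -> shift 1; bend -> shift 6; finish -> shift 2; deburr -> shift 4; grind -> shift 5.

6 shifts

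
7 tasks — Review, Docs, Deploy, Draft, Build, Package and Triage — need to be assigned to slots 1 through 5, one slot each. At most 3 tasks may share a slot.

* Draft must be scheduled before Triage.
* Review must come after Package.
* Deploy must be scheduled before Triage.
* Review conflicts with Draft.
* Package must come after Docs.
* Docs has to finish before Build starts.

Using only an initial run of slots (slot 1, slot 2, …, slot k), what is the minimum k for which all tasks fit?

3 slots

The precedence chain requires at least 3 distinct slots.
With at most 3 per slot and 7 tasks, at least 3 slots are needed.
3 works (last occupied slot: 3): for example Package=2; Deploy=1; Triage=2; Review=3; Build=2; Draft=1; Docs=1.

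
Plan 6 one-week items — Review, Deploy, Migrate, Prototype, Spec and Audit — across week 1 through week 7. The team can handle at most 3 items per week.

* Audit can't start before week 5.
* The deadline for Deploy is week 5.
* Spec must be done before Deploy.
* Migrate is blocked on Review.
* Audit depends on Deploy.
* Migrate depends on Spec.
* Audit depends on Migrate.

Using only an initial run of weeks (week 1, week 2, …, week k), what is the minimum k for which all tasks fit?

The precedence chain requires at least 3 distinct weeks.
With at most 3 per week and 6 tasks, at least 2 weeks are needed.
Audit can't be placed before week 5, so the schedule must run through at least week 5.
5 works (last occupied week: week 5): for example Deploy=week 2; Migrate=week 2; Spec=week 1; Prototype=week 1; Audit=week 5; Review=week 1.

5 weeks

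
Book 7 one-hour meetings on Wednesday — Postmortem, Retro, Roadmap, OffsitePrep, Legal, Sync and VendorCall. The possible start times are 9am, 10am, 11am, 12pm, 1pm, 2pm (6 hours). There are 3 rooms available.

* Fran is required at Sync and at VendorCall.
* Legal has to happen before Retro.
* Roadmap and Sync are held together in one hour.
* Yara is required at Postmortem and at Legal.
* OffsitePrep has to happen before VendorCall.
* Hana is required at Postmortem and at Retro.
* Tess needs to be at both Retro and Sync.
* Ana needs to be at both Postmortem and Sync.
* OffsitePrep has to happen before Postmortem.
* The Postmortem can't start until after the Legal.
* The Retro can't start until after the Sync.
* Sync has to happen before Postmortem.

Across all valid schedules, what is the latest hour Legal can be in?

12pm

Downstream work caps Legal at 1pm.
Legal at 12pm is achievable: Legal -> 12pm; Retro -> 2pm; Sync -> 9am; Postmortem -> 1pm; OffsitePrep -> 9am; Roadmap -> 9am; VendorCall -> 10am.
Nothing later works — the conflict and capacity constraints rule out every hour after 12pm.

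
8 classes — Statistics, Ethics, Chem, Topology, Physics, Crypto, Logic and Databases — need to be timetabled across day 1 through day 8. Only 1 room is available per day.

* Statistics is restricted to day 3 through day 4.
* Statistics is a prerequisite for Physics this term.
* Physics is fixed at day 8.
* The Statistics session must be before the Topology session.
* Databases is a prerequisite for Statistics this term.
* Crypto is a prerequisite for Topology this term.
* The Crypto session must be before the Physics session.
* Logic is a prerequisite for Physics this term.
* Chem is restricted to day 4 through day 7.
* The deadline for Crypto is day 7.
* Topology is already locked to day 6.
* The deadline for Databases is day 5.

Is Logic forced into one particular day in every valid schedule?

No

Logic can be day 1 (e.g. Physics=day 8; Crypto=day 5; Logic=day 1; Statistics=day 3; Ethics=day 7; Chem=day 4; Databases=day 2; Topology=day 6) or day 2 (e.g. Physics -> day 8; Crypto -> day 5; Databases -> day 1; Topology -> day 6; Statistics -> day 3; Logic -> day 2; Ethics -> day 7; Chem -> day 4).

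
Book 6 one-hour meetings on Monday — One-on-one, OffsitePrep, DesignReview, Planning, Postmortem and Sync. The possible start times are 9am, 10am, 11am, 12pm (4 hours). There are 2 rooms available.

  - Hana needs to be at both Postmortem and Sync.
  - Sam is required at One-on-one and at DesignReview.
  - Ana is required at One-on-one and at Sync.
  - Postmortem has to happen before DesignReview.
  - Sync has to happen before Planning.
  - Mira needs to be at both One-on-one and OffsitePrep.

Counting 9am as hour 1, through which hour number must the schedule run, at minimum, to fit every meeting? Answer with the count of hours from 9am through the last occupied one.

The precedence chain requires at least 2 distinct hours.
With at most 2 per hour and 6 meetings, at least 3 hours are needed.
3 works (last occupied hour: 11am): for example One-on-one in 9am, DesignReview in 10am, OffsitePrep in 11am, Planning in 11am, Postmortem in 9am, Sync in 10am.

3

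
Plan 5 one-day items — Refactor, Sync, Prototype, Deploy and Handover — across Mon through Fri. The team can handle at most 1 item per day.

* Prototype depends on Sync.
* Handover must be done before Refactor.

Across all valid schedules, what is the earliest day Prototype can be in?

Tue

Precedence pushes Prototype to at least Tue.
Prototype at Tue is achievable: Deploy -> Fri, Refactor -> Thu, Handover -> Wed, Sync -> Mon, Prototype -> Tue.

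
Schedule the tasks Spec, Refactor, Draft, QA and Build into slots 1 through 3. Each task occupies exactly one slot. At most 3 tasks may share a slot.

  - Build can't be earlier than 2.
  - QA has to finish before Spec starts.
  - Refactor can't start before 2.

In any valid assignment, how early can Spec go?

2

Precedence pushes Spec to at least 2.
Spec at 2 is achievable: Build=2; QA=1; Spec=2; Draft=1; Refactor=2.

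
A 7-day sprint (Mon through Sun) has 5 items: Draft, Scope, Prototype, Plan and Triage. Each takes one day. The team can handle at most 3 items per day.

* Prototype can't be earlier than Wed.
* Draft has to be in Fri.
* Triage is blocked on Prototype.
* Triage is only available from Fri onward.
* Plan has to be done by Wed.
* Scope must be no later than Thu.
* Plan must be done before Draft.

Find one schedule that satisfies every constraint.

Scope -> Mon, Draft -> Fri, Prototype -> Wed, Plan -> Mon, Triage -> Fri

Checking: Plan(Mon) before Draft(Fri); Prototype(Wed) before Triage(Fri); Triage=Fri in [Fri,Sun]; Prototype=Wed in [Wed,Sun]; Scope=Mon in [Mon,Thu]; Plan=Mon in [Mon,Wed]; Draft=Fri in [Fri,Fri]; max 2 per day (cap 3).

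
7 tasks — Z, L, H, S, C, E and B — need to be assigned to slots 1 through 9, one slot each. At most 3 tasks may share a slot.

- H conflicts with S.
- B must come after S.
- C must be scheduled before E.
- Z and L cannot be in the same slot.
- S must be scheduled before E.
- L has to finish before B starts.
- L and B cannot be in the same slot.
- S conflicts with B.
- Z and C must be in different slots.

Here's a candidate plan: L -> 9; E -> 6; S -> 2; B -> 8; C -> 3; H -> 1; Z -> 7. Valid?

No — it violates: L has to finish before B starts

B must come after S — holds.
C must be scheduled before E — holds.
Z and L cannot be in the same slot — holds.
At most 3 tasks may share a slot — holds.
L and B cannot be in the same slot — holds.
S must be scheduled before E — holds.
S conflicts with B — holds.
Z and C must be in different slots — holds.
H conflicts with S — holds.
L has to finish before B starts — violated.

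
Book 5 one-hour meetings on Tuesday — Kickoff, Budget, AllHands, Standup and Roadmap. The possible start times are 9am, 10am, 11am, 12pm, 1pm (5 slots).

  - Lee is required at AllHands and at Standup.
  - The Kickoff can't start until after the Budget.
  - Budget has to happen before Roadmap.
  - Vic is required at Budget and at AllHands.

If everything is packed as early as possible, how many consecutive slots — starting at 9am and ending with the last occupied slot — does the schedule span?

2

The precedence chain requires at least 2 distinct slots.
2 works (last occupied slot: 10am): for example Roadmap -> 10am; Standup -> 9am; Budget -> 9am; Kickoff -> 10am; AllHands -> 10am.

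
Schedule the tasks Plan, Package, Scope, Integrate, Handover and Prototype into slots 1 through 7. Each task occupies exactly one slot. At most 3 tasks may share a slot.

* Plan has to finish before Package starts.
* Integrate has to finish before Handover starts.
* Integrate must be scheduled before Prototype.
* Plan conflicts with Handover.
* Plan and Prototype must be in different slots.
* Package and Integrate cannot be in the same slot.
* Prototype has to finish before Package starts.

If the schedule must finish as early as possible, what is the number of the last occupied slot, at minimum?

The precedence chain requires at least 3 distinct slots.
With at most 3 per slot and 6 tasks, at least 2 slots are needed.
3 works (last occupied slot: 3): for example Package -> 3, Scope -> 1, Handover -> 2, Plan -> 1, Prototype -> 2, Integrate -> 1.

3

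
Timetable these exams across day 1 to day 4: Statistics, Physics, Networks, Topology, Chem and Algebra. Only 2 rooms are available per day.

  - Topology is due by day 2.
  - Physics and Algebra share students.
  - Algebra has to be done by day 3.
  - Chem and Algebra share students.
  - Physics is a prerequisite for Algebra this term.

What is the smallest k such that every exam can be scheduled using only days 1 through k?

The precedence chain requires at least 2 distinct days.
With at most 2 per day and 6 exams, at least 3 days are needed.
3 works (last occupied day: day 3): for example Chem in day 3; Physics in day 1; Algebra in day 2; Statistics in day 2; Topology in day 1; Networks in day 3.

3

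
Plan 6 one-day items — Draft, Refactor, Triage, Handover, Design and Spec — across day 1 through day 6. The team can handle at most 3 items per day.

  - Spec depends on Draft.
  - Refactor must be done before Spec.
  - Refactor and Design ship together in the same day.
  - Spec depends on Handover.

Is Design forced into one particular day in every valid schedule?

Design can be day 1 (e.g. Handover in day 2; Spec in day 3; Triage in day 2; Draft in day 1; Design in day 1; Refactor in day 1) or day 2 (e.g. Triage in day 1, Design in day 2, Spec in day 3, Refactor in day 2, Handover in day 1, Draft in day 1).

No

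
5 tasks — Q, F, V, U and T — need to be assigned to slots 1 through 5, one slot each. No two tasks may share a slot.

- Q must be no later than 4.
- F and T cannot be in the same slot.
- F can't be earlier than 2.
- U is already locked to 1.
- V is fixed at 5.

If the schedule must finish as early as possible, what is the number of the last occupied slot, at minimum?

5

With at most 1 per slot and 5 tasks, at least 5 slots are needed.
V can't be placed before 5, so the schedule must run through at least slot 5.
5 works (last occupied slot: 5): for example F in 3, T in 4, Q in 2, V in 5, U in 1.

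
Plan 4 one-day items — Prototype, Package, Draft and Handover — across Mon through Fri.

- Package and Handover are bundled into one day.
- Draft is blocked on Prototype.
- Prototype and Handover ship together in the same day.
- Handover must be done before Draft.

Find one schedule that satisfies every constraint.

Package=Mon, Prototype=Mon, Draft=Tue, Handover=Mon

Checking: Prototype(Mon) before Draft(Tue); Handover(Mon) before Draft(Tue); Package = Handover = Mon; Prototype = Handover = Mon.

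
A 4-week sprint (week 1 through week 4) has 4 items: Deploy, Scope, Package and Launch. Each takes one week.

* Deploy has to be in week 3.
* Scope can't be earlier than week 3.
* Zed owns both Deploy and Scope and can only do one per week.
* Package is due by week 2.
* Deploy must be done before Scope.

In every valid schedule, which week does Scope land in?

week 4

Scope's window is week 3–week 4.
Deploy is fixed at week 3, and Scope can't share a week with Deploy.
So Scope must be week 4.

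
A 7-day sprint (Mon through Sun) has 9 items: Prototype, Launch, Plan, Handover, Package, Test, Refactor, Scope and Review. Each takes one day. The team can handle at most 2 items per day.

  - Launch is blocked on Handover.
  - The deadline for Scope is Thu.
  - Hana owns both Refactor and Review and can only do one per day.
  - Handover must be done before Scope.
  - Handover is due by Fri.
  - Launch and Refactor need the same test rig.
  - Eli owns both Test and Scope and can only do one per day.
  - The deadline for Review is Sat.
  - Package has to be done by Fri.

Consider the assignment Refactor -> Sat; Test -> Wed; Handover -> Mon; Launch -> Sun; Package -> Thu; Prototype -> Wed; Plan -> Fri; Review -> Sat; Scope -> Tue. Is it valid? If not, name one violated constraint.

No — it violates: Hana owns both Refactor and Review and can only do one per day

Package has to be done by Fri — holds.
Handover is due by Fri — holds.
Handover must be done before Scope — holds.
Hana owns both Refactor and Review and can only do one per day — violated.
The team can handle at most 2 items per day — holds.
The deadline for Scope is Thu — holds.
Eli owns both Test and Scope and can only do one per day — holds.
Launch is blocked on Handover — holds.
Launch and Refactor need the same test rig — holds.
The deadline for Review is Sat — holds.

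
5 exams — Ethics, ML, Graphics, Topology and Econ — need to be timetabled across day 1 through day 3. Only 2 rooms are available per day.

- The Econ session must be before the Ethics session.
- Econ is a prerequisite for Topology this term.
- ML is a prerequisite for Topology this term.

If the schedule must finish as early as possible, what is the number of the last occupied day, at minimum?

day 3

The precedence chain requires at least 2 distinct days.
With at most 2 per day and 5 exams, at least 3 days are needed.
3 works (last occupied day: day 3): for example Ethics -> day 2; Graphics -> day 3; ML -> day 1; Topology -> day 2; Econ -> day 1.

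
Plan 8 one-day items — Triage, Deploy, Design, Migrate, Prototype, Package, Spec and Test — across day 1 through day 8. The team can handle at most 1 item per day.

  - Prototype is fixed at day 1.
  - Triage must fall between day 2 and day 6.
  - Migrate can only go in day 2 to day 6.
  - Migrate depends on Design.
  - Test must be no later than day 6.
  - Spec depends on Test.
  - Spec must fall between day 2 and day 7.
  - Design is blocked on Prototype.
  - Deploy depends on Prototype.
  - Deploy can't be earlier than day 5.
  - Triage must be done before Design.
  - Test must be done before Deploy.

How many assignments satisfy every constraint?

47

Splitting on Triage: it can be day 2 (29), day 3 (14), day 4 (4). Listing each branch's schedules as (Deploy, Design, Migrate, Prototype, Package, Spec, Test) by day number:
Triage=day 2: (5,3,6,1,8,7,4) (5,4,6,1,8,7,3) (6,3,4,1,8,7,5) (6,3,5,1,8,7,4) (6,4,5,1,8,7,3) (7,3,4,1,8,6,5) (7,3,5,1,8,6,4) (7,3,6,1,8,5,4) (7,4,5,1,8,6,3) (7,4,6,1,8,5,3) (7,5,6,1,8,4,3) (8,3,4,1,5,7,6) (8,3,4,1,6,7,5) (8,3,4,1,7,6,5) (8,3,5,1,4,7,6) (8,3,5,1,6,7,4) (8,3,5,1,7,6,4) (8,3,6,1,4,7,5) (8,3,6,1,5,7,4) (8,3,6,1,7,5,4) (8,4,5,1,3,7,6) (8,4,5,1,6,7,3) (8,4,5,1,7,6,3) (8,4,6,1,3,7,5) (8,4,6,1,5,7,3) (8,4,6,1,7,5,3) (8,5,6,1,3,7,4) (8,5,6,1,4,7,3) (8,5,6,1,7,4,3) — 29.
Triage=day 3: (5,4,6,1,8,7,2) (6,4,5,1,8,7,2) (7,4,5,1,8,6,2) (7,4,6,1,8,5,2) (7,5,6,1,8,4,2) (8,4,5,1,2,7,6) (8,4,5,1,6,7,2) (8,4,5,1,7,6,2) (8,4,6,1,2,7,5) (8,4,6,1,5,7,2) (8,4,6,1,7,5,2) (8,5,6,1,2,7,4) (8,5,6,1,4,7,2) (8,5,6,1,7,4,2) — 14.
Triage=day 4: (7,5,6,1,8,3,2) (8,5,6,1,2,7,3) (8,5,6,1,3,7,2) (8,5,6,1,7,3,2) — 4.
Summing: 29 + 14 + 4 = 47.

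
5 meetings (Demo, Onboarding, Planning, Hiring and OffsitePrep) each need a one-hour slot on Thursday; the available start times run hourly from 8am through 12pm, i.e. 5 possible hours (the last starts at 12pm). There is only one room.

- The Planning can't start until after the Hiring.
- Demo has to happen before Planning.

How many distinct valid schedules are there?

Splitting on Demo: it can be 8am (12), 9am (12), 10am (10), 11am (6). Listing each branch's schedules as (Onboarding, Planning, Hiring, OffsitePrep):
Demo=8am: (9am,11am,10am,12pm) (9am,12pm,10am,11am) (9am,12pm,11am,10am) (10am,11am,9am,12pm) (10am,12pm,9am,11am) (10am,12pm,11am,9am) (11am,10am,9am,12pm) (11am,12pm,9am,10am) (11am,12pm,10am,9am) (12pm,10am,9am,11am) (12pm,11am,9am,10am) (12pm,11am,10am,9am) — 12.
Demo=9am: (8am,11am,10am,12pm) (8am,12pm,10am,11am) (8am,12pm,11am,10am) (10am,11am,8am,12pm) (10am,12pm,8am,11am) (10am,12pm,11am,8am) (11am,10am,8am,12pm) (11am,12pm,8am,10am) (11am,12pm,10am,8am) (12pm,10am,8am,11am) (12pm,11am,8am,10am) (12pm,11am,10am,8am) — 12.
Demo=10am: (8am,11am,9am,12pm) (8am,12pm,9am,11am) (8am,12pm,11am,9am) (9am,11am,8am,12pm) (9am,12pm,8am,11am) (9am,12pm,11am,8am) (11am,12pm,8am,9am) (11am,12pm,9am,8am) (12pm,11am,8am,9am) (12pm,11am,9am,8am) — 10.
Demo=11am: (8am,12pm,9am,10am) (8am,12pm,10am,9am) (9am,12pm,8am,10am) (9am,12pm,10am,8am) (10am,12pm,8am,9am) (10am,12pm,9am,8am) — 6.
Summing: 12 + 12 + 10 + 6 = 40.

40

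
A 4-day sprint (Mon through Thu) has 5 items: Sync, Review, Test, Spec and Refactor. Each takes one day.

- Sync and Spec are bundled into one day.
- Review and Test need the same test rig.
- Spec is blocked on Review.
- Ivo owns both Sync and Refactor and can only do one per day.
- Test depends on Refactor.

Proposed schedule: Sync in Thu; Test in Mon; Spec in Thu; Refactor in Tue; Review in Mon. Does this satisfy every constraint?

No — it violates: Review and Test need the same test rig

Test depends on Refactor — violated.
Review and Test need the same test rig — violated.
Ivo owns both Sync and Refactor and can only do one per day — holds.
Sync and Spec are bundled into one day — holds.
Spec is blocked on Review — holds.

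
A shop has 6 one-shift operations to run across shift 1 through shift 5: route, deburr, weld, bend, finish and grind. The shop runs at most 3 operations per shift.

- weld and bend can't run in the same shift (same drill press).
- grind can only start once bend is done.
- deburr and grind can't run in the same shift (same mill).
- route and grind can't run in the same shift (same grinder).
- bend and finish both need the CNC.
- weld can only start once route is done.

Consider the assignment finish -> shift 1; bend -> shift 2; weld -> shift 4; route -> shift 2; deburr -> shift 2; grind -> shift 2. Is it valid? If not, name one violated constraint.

No. deburr and grind can't run in the same shift (same mill) is not satisfied.

The shop runs at most 3 operations per shift — violated.
deburr and grind can't run in the same shift (same mill) — violated.
route and grind can't run in the same shift (same grinder) — violated.
weld can only start once route is done — holds.
weld and bend can't run in the same shift (same drill press) — holds.
bend and finish both need the CNC — holds.
grind can only start once bend is done — violated.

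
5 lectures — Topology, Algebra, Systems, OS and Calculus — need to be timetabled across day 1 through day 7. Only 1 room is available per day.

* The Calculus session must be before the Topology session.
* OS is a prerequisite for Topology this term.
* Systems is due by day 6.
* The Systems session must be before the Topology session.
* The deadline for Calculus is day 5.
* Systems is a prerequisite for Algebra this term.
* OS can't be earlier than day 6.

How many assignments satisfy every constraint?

Splitting on Algebra: it can be day 2 (3), day 3 (6), day 4 (9), day 5 (12). Listing each branch's schedules as (Topology, Systems, OS, Calculus) by day number:
Algebra=day 2: (7,1,6,3) (7,1,6,4) (7,1,6,5) — 3.
Algebra=day 3: (7,1,6,2) (7,1,6,4) (7,1,6,5) (7,2,6,1) (7,2,6,4) (7,2,6,5) — 6.
Algebra=day 4: (7,1,6,2) (7,1,6,3) (7,1,6,5) (7,2,6,1) (7,2,6,3) (7,2,6,5) (7,3,6,1) (7,3,6,2) (7,3,6,5) — 9.
Algebra=day 5: (7,1,6,2) (7,1,6,3) (7,1,6,4) (7,2,6,1) (7,2,6,3) (7,2,6,4) (7,3,6,1) (7,3,6,2) (7,3,6,4) (7,4,6,1) (7,4,6,2) (7,4,6,3) — 12.
Summing: 3 + 6 + 9 + 12 = 30.

30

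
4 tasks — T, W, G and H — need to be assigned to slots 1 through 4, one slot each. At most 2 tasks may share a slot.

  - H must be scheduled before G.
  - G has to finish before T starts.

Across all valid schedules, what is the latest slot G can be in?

Precedence pushes G to at least 2; downstream work caps G at 3.
G at 3 is achievable: G in 3; T in 4; H in 1; W in 1.

3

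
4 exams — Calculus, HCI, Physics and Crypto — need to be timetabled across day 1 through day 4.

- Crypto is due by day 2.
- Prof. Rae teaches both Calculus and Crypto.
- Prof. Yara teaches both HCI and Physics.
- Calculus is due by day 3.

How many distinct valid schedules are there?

Splitting on Calculus: it can be day 1 (12), day 2 (12), day 3 (24). Listing each branch's schedules as (HCI, Physics, Crypto) by day number:
Calculus=day 1: (1,2,2) (1,3,2) (1,4,2) (2,1,2) (2,3,2) (2,4,2) (3,1,2) (3,2,2) (3,4,2) (4,1,2) (4,2,2) (4,3,2) — 12.
Calculus=day 2: (1,2,1) (1,3,1) (1,4,1) (2,1,1) (2,3,1) (2,4,1) (3,1,1) (3,2,1) (3,4,1) (4,1,1) (4,2,1) (4,3,1) — 12.
Calculus=day 3: (1,2,1) (1,2,2) (1,3,1) (1,3,2) (1,4,1) (1,4,2) (2,1,1) (2,1,2) (2,3,1) (2,3,2) (2,4,1) (2,4,2) (3,1,1) (3,1,2) (3,2,1) (3,2,2) (3,4,1) (3,4,2) (4,1,1) (4,1,2) (4,2,1) (4,2,2) (4,3,1) (4,3,2) — 24.
Summing: 12 + 12 + 24 = 48.

48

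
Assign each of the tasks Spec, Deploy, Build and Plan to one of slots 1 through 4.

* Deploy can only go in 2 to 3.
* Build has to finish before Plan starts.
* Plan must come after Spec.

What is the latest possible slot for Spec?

3

Downstream work caps Spec at 3.
Spec at 3 is achievable: Build -> 1; Spec -> 3; Plan -> 4; Deploy -> 2.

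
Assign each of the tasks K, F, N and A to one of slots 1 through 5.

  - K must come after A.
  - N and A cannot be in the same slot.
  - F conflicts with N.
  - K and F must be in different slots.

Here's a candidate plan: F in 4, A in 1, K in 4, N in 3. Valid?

F conflicts with N — holds.
K must come after A — holds.
K and F must be in different slots — violated.
N and A cannot be in the same slot — holds.

No — it violates: K and F must be in different slots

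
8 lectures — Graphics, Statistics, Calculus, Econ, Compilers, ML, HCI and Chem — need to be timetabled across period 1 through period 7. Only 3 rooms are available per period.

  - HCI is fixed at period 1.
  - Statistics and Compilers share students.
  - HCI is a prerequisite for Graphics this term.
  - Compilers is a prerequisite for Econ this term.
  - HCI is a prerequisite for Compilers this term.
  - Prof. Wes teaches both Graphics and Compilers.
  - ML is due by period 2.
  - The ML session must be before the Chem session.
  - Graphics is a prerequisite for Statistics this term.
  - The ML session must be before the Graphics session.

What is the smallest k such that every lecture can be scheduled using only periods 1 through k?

4

The precedence chain requires at least 3 distinct periods.
With at most 3 per period and 8 lectures, at least 3 periods are needed.
Could 3 periods be enough, i.e. nothing placed later than period 3? No: ML's window within 3 periods is {period 1, period 2}; HCI's window within 3 periods is {period 1}; Graphics must come after ML (at period 1 or later) → {period 2, period 3}; Compilers must come after HCI (at period 1 or later) → {period 2, period 3}; Econ must come after Compilers (at period 2 or later) → {period 3}; Compilers must come before Econ (at period 3 or earlier) → {period 2}; Statistics must come after Graphics (at period 2 or later) → {period 3}; Graphics must come before Statistics (at period 3 or earlier) → {period 2}; Compilers can't share with Graphics (period 2) → nothing is left.
So 3 periods is not enough.
4 works (last occupied period: period 4): for example ML=period 1; Econ=period 4; Chem=period 2; HCI=period 1; Compilers=period 3; Statistics=period 4; Graphics=period 2; Calculus=period 1.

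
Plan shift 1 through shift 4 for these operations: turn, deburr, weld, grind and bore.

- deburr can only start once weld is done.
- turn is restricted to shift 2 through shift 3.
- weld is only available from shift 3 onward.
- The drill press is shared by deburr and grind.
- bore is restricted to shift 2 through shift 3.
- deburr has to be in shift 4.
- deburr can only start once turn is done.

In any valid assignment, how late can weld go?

shift 3

Weld is available from shift 3; downstream work caps weld at shift 3.
weld at shift 3 is achievable: deburr in shift 4, weld in shift 3, bore in shift 2, grind in shift 1, turn in shift 2.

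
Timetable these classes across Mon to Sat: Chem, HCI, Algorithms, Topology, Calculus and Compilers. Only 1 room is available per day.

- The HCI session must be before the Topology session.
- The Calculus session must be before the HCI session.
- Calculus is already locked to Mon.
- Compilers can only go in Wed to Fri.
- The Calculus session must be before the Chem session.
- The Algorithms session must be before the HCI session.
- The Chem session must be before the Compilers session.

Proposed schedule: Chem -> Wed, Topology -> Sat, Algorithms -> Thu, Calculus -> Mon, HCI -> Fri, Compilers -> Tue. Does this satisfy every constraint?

Invalid. The Chem session must be before the Compilers session.

Only 1 room is available per day — holds.
The Chem session must be before the Compilers session — violated.
The Algorithms session must be before the HCI session — holds.
Calculus is already locked to Mon — holds.
Compilers can only go in Wed to Fri — violated.
The Calculus session must be before the HCI session — holds.
The HCI session must be before the Topology session — holds.
The Calculus session must be before the Chem session — holds.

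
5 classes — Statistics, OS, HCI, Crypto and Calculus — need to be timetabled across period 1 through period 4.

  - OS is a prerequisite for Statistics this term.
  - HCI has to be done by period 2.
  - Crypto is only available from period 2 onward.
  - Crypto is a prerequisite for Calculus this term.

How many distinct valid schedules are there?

36

Splitting on Statistics: it can be period 2 (6), period 3 (12), period 4 (18). Listing each branch's schedules as (OS, HCI, Crypto, Calculus) by period number:
Statistics=period 2: (1,1,2,3) (1,1,2,4) (1,1,3,4) (1,2,2,3) (1,2,2,4) (1,2,3,4) — 6.
Statistics=period 3: (1,1,2,3) (1,1,2,4) (1,1,3,4) (1,2,2,3) (1,2,2,4) (1,2,3,4) (2,1,2,3) (2,1,2,4) (2,1,3,4) (2,2,2,3) (2,2,2,4) (2,2,3,4) — 12.
Statistics=period 4: (1,1,2,3) (1,1,2,4) (1,1,3,4) (1,2,2,3) (1,2,2,4) (1,2,3,4) (2,1,2,3) (2,1,2,4) (2,1,3,4) (2,2,2,3) (2,2,2,4) (2,2,3,4) (3,1,2,3) (3,1,2,4) (3,1,3,4) (3,2,2,3) (3,2,2,4) (3,2,3,4) — 18.
Summing: 6 + 12 + 18 = 36.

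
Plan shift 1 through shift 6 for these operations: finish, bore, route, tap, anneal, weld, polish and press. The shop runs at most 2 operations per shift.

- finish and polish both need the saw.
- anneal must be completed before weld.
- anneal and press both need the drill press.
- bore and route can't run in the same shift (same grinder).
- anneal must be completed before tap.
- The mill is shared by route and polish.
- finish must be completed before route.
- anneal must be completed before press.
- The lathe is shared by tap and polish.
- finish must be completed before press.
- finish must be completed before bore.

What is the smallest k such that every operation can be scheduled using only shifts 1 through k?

The precedence chain requires at least 2 distinct shifts.
With at most 2 per shift and 8 operations, at least 4 shifts are needed.
4 works (last occupied shift: shift 4): for example anneal=shift 1, route=shift 3, polish=shift 4, weld=shift 4, tap=shift 3, bore=shift 2, finish=shift 1, press=shift 2.

4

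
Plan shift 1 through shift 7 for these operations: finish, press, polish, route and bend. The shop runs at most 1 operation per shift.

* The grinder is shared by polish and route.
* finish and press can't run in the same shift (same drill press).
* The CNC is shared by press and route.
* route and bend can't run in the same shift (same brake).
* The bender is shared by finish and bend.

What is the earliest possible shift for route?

shift 1

route at shift 1 is achievable: bend -> shift 5, polish -> shift 4, route -> shift 1, press -> shift 3, finish -> shift 2.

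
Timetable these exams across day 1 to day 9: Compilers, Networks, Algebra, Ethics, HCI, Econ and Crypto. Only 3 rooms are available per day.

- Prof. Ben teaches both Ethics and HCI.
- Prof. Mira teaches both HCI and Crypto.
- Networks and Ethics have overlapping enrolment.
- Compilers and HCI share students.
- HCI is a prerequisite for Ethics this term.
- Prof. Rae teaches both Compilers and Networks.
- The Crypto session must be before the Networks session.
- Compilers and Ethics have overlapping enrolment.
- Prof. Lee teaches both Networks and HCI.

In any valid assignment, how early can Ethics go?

day 2

Precedence pushes Ethics to at least day 2.
Ethics at day 2 is achievable: Networks -> day 3; Econ -> day 1; HCI -> day 1; Ethics -> day 2; Algebra -> day 1; Compilers -> day 4; Crypto -> day 2.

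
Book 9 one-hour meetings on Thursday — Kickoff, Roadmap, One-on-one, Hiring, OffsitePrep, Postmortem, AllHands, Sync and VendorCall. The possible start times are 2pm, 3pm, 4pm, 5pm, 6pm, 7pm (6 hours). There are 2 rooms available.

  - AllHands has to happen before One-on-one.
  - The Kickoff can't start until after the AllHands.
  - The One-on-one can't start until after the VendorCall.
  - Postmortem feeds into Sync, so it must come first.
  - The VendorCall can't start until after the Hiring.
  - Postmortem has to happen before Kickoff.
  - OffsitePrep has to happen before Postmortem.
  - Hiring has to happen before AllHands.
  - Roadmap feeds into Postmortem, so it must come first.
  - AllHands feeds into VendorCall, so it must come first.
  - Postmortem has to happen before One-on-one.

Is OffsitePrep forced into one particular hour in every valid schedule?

No

OffsitePrep can be 2pm (e.g. Postmortem in 3pm, VendorCall in 5pm, OffsitePrep in 2pm, Hiring in 3pm, One-on-one in 6pm, AllHands in 4pm, Roadmap in 2pm, Kickoff in 5pm, Sync in 4pm) or 3pm (e.g. One-on-one=5pm; Roadmap=2pm; Hiring=2pm; Kickoff=5pm; Postmortem=4pm; OffsitePrep=3pm; Sync=6pm; VendorCall=4pm; AllHands=3pm).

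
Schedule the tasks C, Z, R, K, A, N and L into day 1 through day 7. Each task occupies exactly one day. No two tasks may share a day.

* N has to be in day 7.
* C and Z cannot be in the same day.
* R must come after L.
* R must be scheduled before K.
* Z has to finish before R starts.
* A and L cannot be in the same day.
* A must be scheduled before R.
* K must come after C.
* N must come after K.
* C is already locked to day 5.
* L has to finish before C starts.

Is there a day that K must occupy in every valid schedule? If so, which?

day 6

C is fixed at day 5 and must come before K, so K is at least day 6.
N is fixed at day 7 and must come after K, so K is at most day 6.
So K must be day 6.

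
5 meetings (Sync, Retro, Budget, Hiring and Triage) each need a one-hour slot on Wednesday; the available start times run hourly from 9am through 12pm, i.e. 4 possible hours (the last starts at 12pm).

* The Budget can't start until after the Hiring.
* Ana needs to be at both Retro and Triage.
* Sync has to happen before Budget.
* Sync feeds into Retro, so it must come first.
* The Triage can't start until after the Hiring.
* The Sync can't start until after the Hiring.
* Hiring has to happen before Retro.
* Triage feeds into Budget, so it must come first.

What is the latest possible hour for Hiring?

Downstream work caps Hiring at 10am.
Hiring at 10am is achievable: Hiring=10am, Sync=11am, Budget=12pm, Triage=11am, Retro=12pm.

10am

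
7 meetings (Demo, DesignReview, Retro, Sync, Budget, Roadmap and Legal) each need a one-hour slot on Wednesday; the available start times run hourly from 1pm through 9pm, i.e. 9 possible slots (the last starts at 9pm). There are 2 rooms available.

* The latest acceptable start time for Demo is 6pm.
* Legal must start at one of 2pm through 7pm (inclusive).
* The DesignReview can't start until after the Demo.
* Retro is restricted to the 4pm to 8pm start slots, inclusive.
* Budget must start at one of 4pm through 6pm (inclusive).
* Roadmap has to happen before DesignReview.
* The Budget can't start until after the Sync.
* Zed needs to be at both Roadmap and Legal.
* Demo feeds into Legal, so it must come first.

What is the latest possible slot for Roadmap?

8pm

Downstream work caps Roadmap at 8pm.
Roadmap at 8pm is achievable: Roadmap=8pm; DesignReview=9pm; Demo=1pm; Retro=4pm; Legal=2pm; Sync=1pm; Budget=4pm.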